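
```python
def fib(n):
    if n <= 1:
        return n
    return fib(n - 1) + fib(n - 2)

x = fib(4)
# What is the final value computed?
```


fib(4)
= fib(3) + fib(2)
= (fib(2) + fib(1)) + fib(2)
Computing bottom-up: fib(0)=0, fib(1)=1, fib(2)=1, fib(3)=2, fib(4)=3
= 3


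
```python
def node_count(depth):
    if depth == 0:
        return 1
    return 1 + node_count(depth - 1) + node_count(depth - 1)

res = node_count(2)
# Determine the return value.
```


node_count(2)
= 1 + node_count(1) + node_count(1)
= 1 + 2 * node_count(1)
node_count(k) = 2^(k+1) - 1
node_count(0) = 1
node_count(1) = 3
node_count(2) = 7
node_count(2) = 2^3 - 1 = 7


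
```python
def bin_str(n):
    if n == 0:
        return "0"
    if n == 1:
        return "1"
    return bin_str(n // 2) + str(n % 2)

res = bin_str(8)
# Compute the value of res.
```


bin_str(8)
= bin_str(4) + "0"
= bin_str(2) + "0" + "0"
= bin_str(1) + "0" + "0" + "0"
= "1" + "0" + "0" + "0"
= "1000"


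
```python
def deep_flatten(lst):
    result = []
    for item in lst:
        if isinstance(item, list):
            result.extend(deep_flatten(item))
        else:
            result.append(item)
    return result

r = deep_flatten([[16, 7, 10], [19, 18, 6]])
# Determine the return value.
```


deep_flatten([[16, 7, 10], [19, 18, 6]])
Processing each element:
  [16, 7, 10] is a list -> deep_flatten recursively -> [16, 7, 10]
  [19, 18, 6] is a list -> deep_flatten recursively -> [19, 18, 6]
= [16, 7, 10, 19, 18, 6]


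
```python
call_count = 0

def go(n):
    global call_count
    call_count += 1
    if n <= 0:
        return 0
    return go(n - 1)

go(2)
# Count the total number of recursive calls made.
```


go(2) calls go(1) calls ... calls go(0)
Total calls: 2 + 1 (for base case) = 3


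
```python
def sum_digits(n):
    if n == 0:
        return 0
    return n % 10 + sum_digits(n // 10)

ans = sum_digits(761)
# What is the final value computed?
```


sum_digits(761)
= 1 + sum_digits(76)
= 1 + 6 + sum_digits(7)
= 1 + 6 + 7 + sum_digits(0)
= 1 + 6 + 7 + 0
= 14


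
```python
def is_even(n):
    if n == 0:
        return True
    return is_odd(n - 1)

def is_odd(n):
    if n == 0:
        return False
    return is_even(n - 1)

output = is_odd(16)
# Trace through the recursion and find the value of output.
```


is_odd(16)
= is_even(15)
= is_odd(14)
= is_even(13)
= is_odd(12)
= is_even(11)
= is_odd(10)
= is_even(9)
= is_odd(8)
= is_even(7)
= is_odd(6)
= is_even(5)
= is_odd(4)
= is_even(3)
= is_odd(2)
= is_even(1)
= is_odd(0)
n == 0: return False
= False


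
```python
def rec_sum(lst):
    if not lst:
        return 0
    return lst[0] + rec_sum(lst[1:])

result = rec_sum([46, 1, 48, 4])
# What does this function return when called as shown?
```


rec_sum([46, 1, 48, 4])
= 46 + rec_sum([1, 48, 4])
= 46 + 1 + rec_sum([48, 4])
= 46 + 1 + 48 + rec_sum([4])
= 46 + 1 + 48 + 4 + rec_sum([])
= 46 + 1 + 48 + 4 + 0
= 99


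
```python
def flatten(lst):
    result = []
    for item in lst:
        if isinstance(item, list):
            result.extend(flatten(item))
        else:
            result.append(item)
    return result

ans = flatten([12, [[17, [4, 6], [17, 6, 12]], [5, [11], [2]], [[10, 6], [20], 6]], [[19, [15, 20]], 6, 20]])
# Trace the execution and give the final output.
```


flatten([12, [[17, [4, 6], [17, 6, 12]], [5, [11], [2]], [[10, 6], [20], 6]], [[19, [15, 20]], 6, 20]])
Processing each element:
  12 is not a list -> append 12
  [[17, [4, 6], [17, 6, 12]], [5, [11], [2]], [[10, 6], [20], 6]] is a list -> flatten recursively -> [17, 4, 6, 17, 6, 12, 5, 11, 2, 10, 6, 20, 6]
  [[19, [15, 20]], 6, 20] is a list -> flatten recursively -> [19, 15, 20, 6, 20]
= [12, 17, 4, 6, 17, 6, 12, 5, 11, 2, 10, 6, 20, 6, 19, 15, 20, 6, 20]


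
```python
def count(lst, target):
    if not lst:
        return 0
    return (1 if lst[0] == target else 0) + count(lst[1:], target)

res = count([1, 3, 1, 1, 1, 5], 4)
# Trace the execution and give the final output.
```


count([1, 3, 1, 1, 1, 5], 4)
lst[0]=1 != 4: 0 + count([3, 1, 1, 1, 5], 4)
lst[0]=3 != 4: 0 + count([1, 1, 1, 5], 4)
lst[0]=1 != 4: 0 + count([1, 1, 5], 4)
lst[0]=1 != 4: 0 + count([1, 5], 4)
lst[0]=1 != 4: 0 + count([5], 4)
lst[0]=5 != 4: 0 + count([], 4)
= 0


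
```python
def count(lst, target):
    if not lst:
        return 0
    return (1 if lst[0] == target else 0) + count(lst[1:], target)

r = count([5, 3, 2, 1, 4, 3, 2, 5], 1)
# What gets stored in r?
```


count([5, 3, 2, 1, 4, 3, 2, 5], 1)
lst[0]=5 != 1: 0 + count([3, 2, 1, 4, 3, 2, 5], 1)
lst[0]=3 != 1: 0 + count([2, 1, 4, 3, 2, 5], 1)
lst[0]=2 != 1: 0 + count([1, 4, 3, 2, 5], 1)
lst[0]=1 == 1: 1 + count([4, 3, 2, 5], 1)
lst[0]=4 != 1: 0 + count([3, 2, 5], 1)
lst[0]=3 != 1: 0 + count([2, 5], 1)
lst[0]=2 != 1: 0 + count([5], 1)
lst[0]=5 != 1: 0 + count([], 1)
= 1


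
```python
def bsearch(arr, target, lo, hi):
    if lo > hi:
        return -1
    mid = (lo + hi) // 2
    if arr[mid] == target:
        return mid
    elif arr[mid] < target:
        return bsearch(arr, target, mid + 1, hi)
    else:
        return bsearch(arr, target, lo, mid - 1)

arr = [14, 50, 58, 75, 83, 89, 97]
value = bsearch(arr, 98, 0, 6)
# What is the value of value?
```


bsearch(arr, 98, 0, 6)
lo=0, hi=6, mid=3, arr[mid]=75
75 < 98, search right half
lo=4, hi=6, mid=5, arr[mid]=89
89 < 98, search right half
lo=6, hi=6, mid=6, arr[mid]=97
97 < 98, search right half
lo > hi, target not found, return -1
= -1


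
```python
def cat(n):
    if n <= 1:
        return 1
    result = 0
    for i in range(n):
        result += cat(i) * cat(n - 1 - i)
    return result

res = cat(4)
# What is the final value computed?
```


cat(4)
= sum of cat(i) * cat(4-1-i) for i in 0..3
First compute sub-values bottom-up:
  cat(0) = 1, cat(1) = 1
  cat(2) = 1*1 + 1*1 = 2
  cat(3) = 1*2 + 1*1 + 2*1 = 5
Now cat(4):
  cat(0)*cat(3) = 1*5 = 5
  cat(1)*cat(2) = 1*2 = 2
  cat(2)*cat(1) = 2*1 = 2
  cat(3)*cat(0) = 5*1 = 5
= 5 + 2 + 2 + 5
= 14


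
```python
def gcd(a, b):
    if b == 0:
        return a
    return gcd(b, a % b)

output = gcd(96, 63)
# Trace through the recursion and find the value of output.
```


gcd(96, 63)
= gcd(63, 96 % 63) = gcd(63, 33)
= gcd(33, 63 % 33) = gcd(33, 30)
= gcd(30, 33 % 30) = gcd(30, 3)
= gcd(3, 30 % 3) = gcd(3, 0)
b == 0, return a = 3


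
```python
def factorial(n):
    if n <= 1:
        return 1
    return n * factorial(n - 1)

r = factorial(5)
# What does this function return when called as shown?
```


factorial(5)
= 5 * factorial(4)
= 5 * 4 * factorial(3)
= 5 * 4 * 3 * factorial(2)
= 5 * 4 * 3 * 2 * factorial(1)
= 5 * 4 * 3 * 2 * 1
= 120


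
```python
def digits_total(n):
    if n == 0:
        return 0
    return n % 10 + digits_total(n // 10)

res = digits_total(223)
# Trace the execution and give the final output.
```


digits_total(223)
= 3 + digits_total(22)
= 3 + 2 + digits_total(2)
= 3 + 2 + 2 + digits_total(0)
= 3 + 2 + 2 + 0
= 7


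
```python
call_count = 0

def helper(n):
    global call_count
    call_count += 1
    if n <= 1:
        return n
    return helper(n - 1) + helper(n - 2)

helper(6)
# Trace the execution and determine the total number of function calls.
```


helper(6) calls helper(5) and helper(4); each non-base call branches into two more.
Let C(k) = total number of calls made by helper(k), including the call to helper(k) itself.
Base cases: C(0) = 1, C(1) = 1
Recurrence: C(k) = 1 + C(k-1) + C(k-2)
  C(2) = 1 + C(1) + C(0) = 1 + 1 + 1 = 3
  C(3) = 1 + C(2) + C(1) = 1 + 3 + 1 = 5
  C(4) = 1 + C(3) + C(2) = 1 + 5 + 3 = 9
  C(5) = 1 + C(4) + C(3) = 1 + 9 + 5 = 15
  C(6) = 1 + C(5) + C(4) = 1 + 15 + 9 = 25
Total calls = C(6) = 25


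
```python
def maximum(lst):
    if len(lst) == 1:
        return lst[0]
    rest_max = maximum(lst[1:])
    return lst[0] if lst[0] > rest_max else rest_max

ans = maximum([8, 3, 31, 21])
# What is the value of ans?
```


maximum([8, 3, 31, 21])
= compare 8 with maximum([3, 31, 21])
= compare 3 with maximum([31, 21])
= compare 31 with maximum([21])
Base: maximum([21]) = 21
compare 31 with 21: max = 31
compare 3 with 31: max = 31
compare 8 with 31: max = 31
= 31


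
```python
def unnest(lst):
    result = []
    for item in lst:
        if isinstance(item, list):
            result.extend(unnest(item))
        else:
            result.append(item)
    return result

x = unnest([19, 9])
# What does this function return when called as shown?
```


unnest([19, 9])
Processing each element:
  19 is not a list -> append 19
  9 is not a list -> append 9
= [19, 9]


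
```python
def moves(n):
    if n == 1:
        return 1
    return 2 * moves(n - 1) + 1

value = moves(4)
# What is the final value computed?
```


moves(4)
= 2 * moves(3) + 1
= 2 * (2 * moves(2) + 1) + 1
= 2 * (2 * (2 * moves(1) + 1) + 1) + 1
Now compute bottom-up:
moves(1) = 1
moves(2) = 2 * 1 + 1 = 3
moves(3) = 2 * 3 + 1 = 7
moves(4) = 2 * 7 + 1 = 15
= 15


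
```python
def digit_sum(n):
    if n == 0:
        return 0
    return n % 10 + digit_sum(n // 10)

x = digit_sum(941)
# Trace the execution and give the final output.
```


digit_sum(941)
= 1 + digit_sum(94)
= 1 + 4 + digit_sum(9)
= 1 + 4 + 9 + digit_sum(0)
= 1 + 4 + 9 + 0
= 14


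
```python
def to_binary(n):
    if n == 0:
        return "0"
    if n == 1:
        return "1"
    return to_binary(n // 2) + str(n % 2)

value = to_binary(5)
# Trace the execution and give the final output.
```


to_binary(5)
= to_binary(2) + "1"
= to_binary(1) + "0" + "1"
= "1" + "0" + "1"
= "101"


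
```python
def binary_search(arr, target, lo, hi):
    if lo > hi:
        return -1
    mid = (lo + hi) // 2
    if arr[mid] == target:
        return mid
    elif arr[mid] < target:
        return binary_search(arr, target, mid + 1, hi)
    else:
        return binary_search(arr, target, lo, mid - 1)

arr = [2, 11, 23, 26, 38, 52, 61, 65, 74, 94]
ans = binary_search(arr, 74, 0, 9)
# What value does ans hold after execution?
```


binary_search(arr, 74, 0, 9)
lo=0, hi=9, mid=4, arr[mid]=38
38 < 74, search right half
lo=5, hi=9, mid=7, arr[mid]=65
65 < 74, search right half
lo=8, hi=9, mid=8, arr[mid]=74
arr[8] == 74, found at index 8
= 8


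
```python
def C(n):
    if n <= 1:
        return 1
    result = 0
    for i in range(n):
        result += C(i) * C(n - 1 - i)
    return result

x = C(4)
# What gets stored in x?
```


C(4)
= sum of C(i) * C(4-1-i) for i in 0..3
First compute sub-values bottom-up:
  C(0) = 1, C(1) = 1
  C(2) = 1*1 + 1*1 = 2
  C(3) = 1*2 + 1*1 + 2*1 = 5
Now C(4):
  C(0)*C(3) = 1*5 = 5
  C(1)*C(2) = 1*2 = 2
  C(2)*C(1) = 2*1 = 2
  C(3)*C(0) = 5*1 = 5
= 5 + 2 + 2 + 5
= 14


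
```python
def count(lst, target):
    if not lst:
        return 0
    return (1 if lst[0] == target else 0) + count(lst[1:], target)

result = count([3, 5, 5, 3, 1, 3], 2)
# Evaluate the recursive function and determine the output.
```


count([3, 5, 5, 3, 1, 3], 2)
lst[0]=3 != 2: 0 + count([5, 5, 3, 1, 3], 2)
lst[0]=5 != 2: 0 + count([5, 3, 1, 3], 2)
lst[0]=5 != 2: 0 + count([3, 1, 3], 2)
lst[0]=3 != 2: 0 + count([1, 3], 2)
lst[0]=1 != 2: 0 + count([3], 2)
lst[0]=3 != 2: 0 + count([], 2)
= 0


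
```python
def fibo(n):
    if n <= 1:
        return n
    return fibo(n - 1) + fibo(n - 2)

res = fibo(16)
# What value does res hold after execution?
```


fibo(16)
= fibo(15) + fibo(14)
= (fibo(14) + fibo(13)) + fibo(14)
Computing bottom-up: fibo(0)=0, fibo(1)=1, fibo(2)=1, fibo(3)=2, fibo(4)=3, fibo(5)=5, fibo(6)=8, fibo(7)=13, fibo(8)=21, fibo(9)=34, fibo(10)=55, fibo(11)=89, fibo(12)=144, fibo(13)=233, fibo(14)=377, fibo(15)=610, fibo(16)=987
= 987


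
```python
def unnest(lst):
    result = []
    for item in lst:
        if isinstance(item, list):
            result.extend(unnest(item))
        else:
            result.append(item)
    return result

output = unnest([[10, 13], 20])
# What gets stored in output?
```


unnest([[10, 13], 20])
Processing each element:
  [10, 13] is a list -> unnest recursively -> [10, 13]
  20 is not a list -> append 20
= [10, 13, 20]


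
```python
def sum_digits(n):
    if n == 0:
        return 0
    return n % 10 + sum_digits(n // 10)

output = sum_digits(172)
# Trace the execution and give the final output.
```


sum_digits(172)
= 2 + sum_digits(17)
= 2 + 7 + sum_digits(1)
= 2 + 7 + 1 + sum_digits(0)
= 2 + 7 + 1 + 0
= 10


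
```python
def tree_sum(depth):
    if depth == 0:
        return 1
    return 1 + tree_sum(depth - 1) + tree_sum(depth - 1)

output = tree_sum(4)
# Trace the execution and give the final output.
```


tree_sum(4)
= 1 + tree_sum(3) + tree_sum(3)
= 1 + 2 * tree_sum(3)
tree_sum(k) = 2^(k+1) - 1
tree_sum(0) = 1
tree_sum(1) = 3
tree_sum(2) = 7
tree_sum(3) = 15
tree_sum(4) = 31
tree_sum(4) = 2^5 - 1 = 31


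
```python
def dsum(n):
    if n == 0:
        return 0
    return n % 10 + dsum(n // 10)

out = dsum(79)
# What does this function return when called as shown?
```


dsum(79)
= 9 + dsum(7)
= 9 + 7 + dsum(0)
= 9 + 7 + 0
= 16


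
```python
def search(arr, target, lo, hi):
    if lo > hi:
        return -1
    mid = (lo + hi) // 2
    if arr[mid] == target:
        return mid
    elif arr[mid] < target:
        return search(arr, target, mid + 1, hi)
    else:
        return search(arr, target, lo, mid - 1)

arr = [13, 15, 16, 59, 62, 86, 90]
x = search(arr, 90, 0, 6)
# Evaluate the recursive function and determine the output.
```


search(arr, 90, 0, 6)
lo=0, hi=6, mid=3, arr[mid]=59
59 < 90, search right half
lo=4, hi=6, mid=5, arr[mid]=86
86 < 90, search right half
lo=6, hi=6, mid=6, arr[mid]=90
arr[6] == 90, found at index 6
= 6


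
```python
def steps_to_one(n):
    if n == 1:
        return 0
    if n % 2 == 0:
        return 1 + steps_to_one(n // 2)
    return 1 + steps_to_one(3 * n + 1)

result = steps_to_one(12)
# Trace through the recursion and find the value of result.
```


steps_to_one(12)
12 is even -> steps_to_one(6)
6 is even -> steps_to_one(3)
3 is odd -> 3*3+1 = 10 -> steps_to_one(10)
10 is even -> steps_to_one(5)
5 is odd -> 3*5+1 = 16 -> steps_to_one(16)
16 is even -> steps_to_one(8)
8 is even -> steps_to_one(4)
4 is even -> steps_to_one(2)
2 is even -> steps_to_one(1)
Reached 1 after 9 steps
= 9


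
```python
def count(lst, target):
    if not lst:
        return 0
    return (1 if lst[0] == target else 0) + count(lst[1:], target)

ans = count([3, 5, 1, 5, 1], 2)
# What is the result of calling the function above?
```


count([3, 5, 1, 5, 1], 2)
lst[0]=3 != 2: 0 + count([5, 1, 5, 1], 2)
lst[0]=5 != 2: 0 + count([1, 5, 1], 2)
lst[0]=1 != 2: 0 + count([5, 1], 2)
lst[0]=5 != 2: 0 + count([1], 2)
lst[0]=1 != 2: 0 + count([], 2)
= 0


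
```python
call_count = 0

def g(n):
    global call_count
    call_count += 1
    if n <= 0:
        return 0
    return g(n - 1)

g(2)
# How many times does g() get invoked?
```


g(2) calls g(1) calls ... calls g(0)
Total calls: 2 + 1 (for base case) = 3


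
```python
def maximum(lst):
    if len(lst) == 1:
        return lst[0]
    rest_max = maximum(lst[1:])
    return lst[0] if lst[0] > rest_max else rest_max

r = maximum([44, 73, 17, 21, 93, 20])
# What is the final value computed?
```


maximum([44, 73, 17, 21, 93, 20])
= compare 44 with maximum([73, 17, 21, 93, 20])
= compare 73 with maximum([17, 21, 93, 20])
= compare 17 with maximum([21, 93, 20])
= compare 21 with maximum([93, 20])
= compare 93 with maximum([20])
Base: maximum([20]) = 20
compare 93 with 20: max = 93
compare 21 with 93: max = 93
compare 17 with 93: max = 93
compare 73 with 93: max = 93
compare 44 with 93: max = 93
= 93


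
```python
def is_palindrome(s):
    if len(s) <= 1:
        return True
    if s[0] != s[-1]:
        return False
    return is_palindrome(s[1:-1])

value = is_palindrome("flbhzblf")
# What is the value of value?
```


is_palindrome("flbhzblf")
"flbhzblf": s[0]='f' == s[-1]='f' -> is_palindrome("lbhzbl")
"lbhzbl": s[0]='l' == s[-1]='l' -> is_palindrome("bhzb")
"bhzb": s[0]='b' == s[-1]='b' -> is_palindrome("hz")
"hz": s[0]='h' != s[-1]='z' -> False
= False


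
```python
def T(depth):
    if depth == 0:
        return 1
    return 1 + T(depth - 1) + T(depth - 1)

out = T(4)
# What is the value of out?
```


T(4)
= 1 + T(3) + T(3)
= 1 + 2 * T(3)
T(k) = 2^(k+1) - 1
T(0) = 1
T(1) = 3
T(2) = 7
T(3) = 15
T(4) = 31
T(4) = 2^5 - 1 = 31


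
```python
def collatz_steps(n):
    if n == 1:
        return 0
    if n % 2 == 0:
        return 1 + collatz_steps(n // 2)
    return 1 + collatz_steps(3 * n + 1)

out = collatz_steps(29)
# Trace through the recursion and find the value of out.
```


collatz_steps(29)
29 is odd -> 3*29+1 = 88 -> collatz_steps(88)
88 is even -> collatz_steps(44)
44 is even -> collatz_steps(22)
22 is even -> collatz_steps(11)
11 is odd -> 3*11+1 = 34 -> collatz_steps(34)
34 is even -> collatz_steps(17)
17 is odd -> 3*17+1 = 52 -> collatz_steps(52)
52 is even -> collatz_steps(26)
26 is even -> collatz_steps(13)
13 is odd -> 3*13+1 = 40 -> collatz_steps(40)
40 is even -> collatz_steps(20)
20 is even -> collatz_steps(10)
10 is even -> collatz_steps(5)
5 is odd -> 3*5+1 = 16 -> collatz_steps(16)
16 is even -> collatz_steps(8)
8 is even -> collatz_steps(4)
4 is even -> collatz_steps(2)
2 is even -> collatz_steps(1)
Reached 1 after 18 steps
= 18


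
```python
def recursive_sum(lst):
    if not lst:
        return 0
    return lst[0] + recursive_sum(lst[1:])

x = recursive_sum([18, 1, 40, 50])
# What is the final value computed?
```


recursive_sum([18, 1, 40, 50])
= 18 + recursive_sum([1, 40, 50])
= 18 + 1 + recursive_sum([40, 50])
= 18 + 1 + 40 + recursive_sum([50])
= 18 + 1 + 40 + 50 + recursive_sum([])
= 18 + 1 + 40 + 50 + 0
= 109


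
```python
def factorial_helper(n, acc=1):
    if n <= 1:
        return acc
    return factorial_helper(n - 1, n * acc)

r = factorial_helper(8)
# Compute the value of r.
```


factorial_helper(8, 1)
= factorial_helper(7, 8 * 1) = factorial_helper(7, 8)
= factorial_helper(6, 7 * 8) = factorial_helper(6, 56)
= factorial_helper(5, 6 * 56) = factorial_helper(5, 336)
= factorial_helper(4, 5 * 336) = factorial_helper(4, 1680)
= factorial_helper(3, 4 * 1680) = factorial_helper(3, 6720)
= factorial_helper(2, 3 * 6720) = factorial_helper(2, 20160)
= factorial_helper(1, 2 * 20160) = factorial_helper(1, 40320)
n <= 1, return acc = 40320


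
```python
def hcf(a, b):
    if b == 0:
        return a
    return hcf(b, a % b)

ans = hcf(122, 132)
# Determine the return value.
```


hcf(122, 132)
= hcf(132, 122 % 132) = hcf(132, 122)
= hcf(122, 132 % 122) = hcf(122, 10)
= hcf(10, 122 % 10) = hcf(10, 2)
= hcf(2, 10 % 2) = hcf(2, 0)
b == 0, return a = 2


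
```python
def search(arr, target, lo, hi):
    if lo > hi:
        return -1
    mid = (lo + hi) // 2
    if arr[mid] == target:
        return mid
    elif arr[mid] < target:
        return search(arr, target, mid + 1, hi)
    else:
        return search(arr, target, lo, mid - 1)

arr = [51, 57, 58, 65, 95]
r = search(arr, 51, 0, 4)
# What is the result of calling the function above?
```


search(arr, 51, 0, 4)
lo=0, hi=4, mid=2, arr[mid]=58
58 > 51, search left half
lo=0, hi=1, mid=0, arr[mid]=51
arr[0] == 51, found at index 0
= 0


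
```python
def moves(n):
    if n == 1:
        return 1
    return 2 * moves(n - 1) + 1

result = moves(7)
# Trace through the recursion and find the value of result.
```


moves(7)
= 2 * moves(6) + 1
= 2 * (2 * moves(5) + 1) + 1
= 2 * (2 * (2 * moves(4) + 1) + 1) + 1
= 2 * (2 * (2 * (2 * moves(3) + 1) + 1) + 1) + 1
= 2 * (2 * (2 * (2 * (2 * moves(2) + 1) + 1) + 1) + 1) + 1
= 2 * (2 * (2 * (2 * (2 * (2 * moves(1) + 1) + 1) + 1) + 1) + 1) + 1
Now compute bottom-up:
moves(1) = 1
moves(2) = 2 * 1 + 1 = 3
moves(3) = 2 * 3 + 1 = 7
moves(4) = 2 * 7 + 1 = 15
moves(5) = 2 * 15 + 1 = 31
moves(6) = 2 * 31 + 1 = 63
moves(7) = 2 * 63 + 1 = 127
= 127


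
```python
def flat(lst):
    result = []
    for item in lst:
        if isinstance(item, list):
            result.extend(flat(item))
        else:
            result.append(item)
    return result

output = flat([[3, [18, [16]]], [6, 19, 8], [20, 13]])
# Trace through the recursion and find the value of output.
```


flat([[3, [18, [16]]], [6, 19, 8], [20, 13]])
Processing each element:
  [3, [18, [16]]] is a list -> flat recursively -> [3, 18, 16]
  [6, 19, 8] is a list -> flat recursively -> [6, 19, 8]
  [20, 13] is a list -> flat recursively -> [20, 13]
= [3, 18, 16, 6, 19, 8, 20, 13]


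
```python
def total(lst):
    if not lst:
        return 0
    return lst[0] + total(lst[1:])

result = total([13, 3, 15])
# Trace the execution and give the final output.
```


total([13, 3, 15])
= 13 + total([3, 15])
= 13 + 3 + total([15])
= 13 + 3 + 15 + total([])
= 13 + 3 + 15 + 0
= 31


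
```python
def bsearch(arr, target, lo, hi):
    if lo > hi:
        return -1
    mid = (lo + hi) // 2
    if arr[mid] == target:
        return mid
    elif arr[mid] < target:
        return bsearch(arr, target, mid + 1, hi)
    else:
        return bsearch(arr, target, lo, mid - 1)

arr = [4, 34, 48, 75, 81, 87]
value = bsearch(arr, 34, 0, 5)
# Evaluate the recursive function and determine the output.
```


bsearch(arr, 34, 0, 5)
lo=0, hi=5, mid=2, arr[mid]=48
48 > 34, search left half
lo=0, hi=1, mid=0, arr[mid]=4
4 < 34, search right half
lo=1, hi=1, mid=1, arr[mid]=34
arr[1] == 34, found at index 1
= 1


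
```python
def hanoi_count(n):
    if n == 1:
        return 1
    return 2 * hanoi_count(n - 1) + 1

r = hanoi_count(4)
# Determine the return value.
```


hanoi_count(4)
= 2 * hanoi_count(3) + 1
= 2 * (2 * hanoi_count(2) + 1) + 1
= 2 * (2 * (2 * hanoi_count(1) + 1) + 1) + 1
Now compute bottom-up:
hanoi_count(1) = 1
hanoi_count(2) = 2 * 1 + 1 = 3
hanoi_count(3) = 2 * 3 + 1 = 7
hanoi_count(4) = 2 * 7 + 1 = 15
= 15


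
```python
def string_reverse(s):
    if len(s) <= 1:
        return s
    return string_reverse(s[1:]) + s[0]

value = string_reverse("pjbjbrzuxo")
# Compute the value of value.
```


string_reverse("pjbjbrzuxo")
= string_reverse("jbjbrzuxo") + "p"
= string_reverse("bjbrzuxo") + "j" + "p"
= string_reverse("jbrzuxo") + "b" + "j" + "p"
= string_reverse("brzuxo") + "j" + "b" + "j" + "p"
= string_reverse("rzuxo") + "b" + "j" + "b" + "j" + "p"
= string_reverse("zuxo") + "r" + "b" + "j" + "b" + "j" + "p"
= string_reverse("uxo") + "z" + "r" + "b" + "j" + "b" + "j" + "p"
= string_reverse("xo") + "u" + "z" + "r" + "b" + "j" + "b" + "j" + "p"
= string_reverse("o") + "x" + "u" + "z" + "r" + "b" + "j" + "b" + "j" + "p"
= "o" + "x" + "u" + "z" + "r" + "b" + "j" + "b" + "j" + "p"
= "oxuzrbjbjp"


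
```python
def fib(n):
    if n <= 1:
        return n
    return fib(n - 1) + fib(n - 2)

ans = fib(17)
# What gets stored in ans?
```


fib(17)
= fib(16) + fib(15)
= (fib(15) + fib(14)) + fib(15)
Computing bottom-up: fib(0)=0, fib(1)=1, fib(2)=1, fib(3)=2, fib(4)=3, fib(5)=5, fib(6)=8, fib(7)=13, fib(8)=21, fib(9)=34, fib(10)=55, fib(11)=89, fib(12)=144, fib(13)=233, fib(14)=377, fib(15)=610, fib(16)=987, fib(17)=1597
= 1597


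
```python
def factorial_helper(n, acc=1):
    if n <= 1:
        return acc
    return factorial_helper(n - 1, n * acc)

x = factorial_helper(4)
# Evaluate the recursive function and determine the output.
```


factorial_helper(4, 1)
= factorial_helper(3, 4 * 1) = factorial_helper(3, 4)
= factorial_helper(2, 3 * 4) = factorial_helper(2, 12)
= factorial_helper(1, 2 * 12) = factorial_helper(1, 24)
n <= 1, return acc = 24


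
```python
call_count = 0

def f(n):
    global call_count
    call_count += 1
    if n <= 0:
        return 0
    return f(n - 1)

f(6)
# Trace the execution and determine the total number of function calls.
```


f(6) calls f(5) calls ... calls f(0)
Total calls: 6 + 1 (for base case) = 7


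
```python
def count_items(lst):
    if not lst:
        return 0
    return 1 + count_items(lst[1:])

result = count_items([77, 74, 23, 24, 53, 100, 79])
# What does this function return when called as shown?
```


count_items([77, 74, 23, 24, 53, 100, 79])
= 1 + count_items([74, 23, 24, 53, 100, 79])
= 1 + 1 + count_items([23, 24, 53, 100, 79])
= 1 + 1 + 1 + count_items([24, 53, 100, 79])
= 1 + 1 + 1 + 1 + count_items([53, 100, 79])
= 1 + 1 + 1 + 1 + 1 + count_items([100, 79])
= 1 + 1 + 1 + 1 + 1 + 1 + count_items([79])
= 1 + 1 + 1 + 1 + 1 + 1 + 1 + count_items([])
= 1 + 1 + 1 + 1 + 1 + 1 + 1 + 0
= 7


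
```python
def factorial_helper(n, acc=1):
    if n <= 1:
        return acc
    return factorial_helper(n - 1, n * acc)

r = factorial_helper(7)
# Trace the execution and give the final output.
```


factorial_helper(7, 1)
= factorial_helper(6, 7 * 1) = factorial_helper(6, 7)
= factorial_helper(5, 6 * 7) = factorial_helper(5, 42)
= factorial_helper(4, 5 * 42) = factorial_helper(4, 210)
= factorial_helper(3, 4 * 210) = factorial_helper(3, 840)
= factorial_helper(2, 3 * 840) = factorial_helper(2, 2520)
= factorial_helper(1, 2 * 2520) = factorial_helper(1, 5040)
n <= 1, return acc = 5040


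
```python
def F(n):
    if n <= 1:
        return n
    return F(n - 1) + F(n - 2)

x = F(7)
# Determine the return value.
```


F(7)
= F(6) + F(5)
= (F(5) + F(4)) + F(5)
Computing bottom-up: F(0)=0, F(1)=1, F(2)=1, F(3)=2, F(4)=3, F(5)=5, F(6)=8, F(7)=13
= 13


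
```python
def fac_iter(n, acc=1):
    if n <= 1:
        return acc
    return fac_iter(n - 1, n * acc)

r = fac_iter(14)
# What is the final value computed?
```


fac_iter(14, 1)
= fac_iter(13, 14 * 1) = fac_iter(13, 14)
= fac_iter(12, 13 * 14) = fac_iter(12, 182)
= fac_iter(11, 12 * 182) = fac_iter(11, 2184)
= fac_iter(10, 11 * 2184) = fac_iter(10, 24024)
= fac_iter(9, 10 * 24024) = fac_iter(9, 240240)
= fac_iter(8, 9 * 240240) = fac_iter(8, 2162160)
= fac_iter(7, 8 * 2162160) = fac_iter(7, 17297280)
= fac_iter(6, 7 * 17297280) = fac_iter(6, 121080960)
= fac_iter(5, 6 * 121080960) = fac_iter(5, 726485760)
= fac_iter(4, 5 * 726485760) = fac_iter(4, 3632428800)
= fac_iter(3, 4 * 3632428800) = fac_iter(3, 14529715200)
= fac_iter(2, 3 * 14529715200) = fac_iter(2, 43589145600)
= fac_iter(1, 2 * 43589145600) = fac_iter(1, 87178291200)
n <= 1, return acc = 87178291200


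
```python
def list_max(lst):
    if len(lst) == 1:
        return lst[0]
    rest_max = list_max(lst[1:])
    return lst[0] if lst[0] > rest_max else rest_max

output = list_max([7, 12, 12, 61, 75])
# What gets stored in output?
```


list_max([7, 12, 12, 61, 75])
= compare 7 with list_max([12, 12, 61, 75])
= compare 12 with list_max([12, 61, 75])
= compare 12 with list_max([61, 75])
= compare 61 with list_max([75])
Base: list_max([75]) = 75
compare 61 with 75: max = 75
compare 12 with 75: max = 75
compare 12 with 75: max = 75
compare 7 with 75: max = 75
= 75


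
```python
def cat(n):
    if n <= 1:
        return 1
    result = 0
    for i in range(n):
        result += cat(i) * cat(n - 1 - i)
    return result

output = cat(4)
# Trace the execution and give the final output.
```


cat(4)
= sum of cat(i) * cat(4-1-i) for i in 0..3
First compute sub-values bottom-up:
  cat(0) = 1, cat(1) = 1
  cat(2) = 1*1 + 1*1 = 2
  cat(3) = 1*2 + 1*1 + 2*1 = 5
Now cat(4):
  cat(0)*cat(3) = 1*5 = 5
  cat(1)*cat(2) = 1*2 = 2
  cat(2)*cat(1) = 2*1 = 2
  cat(3)*cat(0) = 5*1 = 5
= 5 + 2 + 2 + 5
= 14


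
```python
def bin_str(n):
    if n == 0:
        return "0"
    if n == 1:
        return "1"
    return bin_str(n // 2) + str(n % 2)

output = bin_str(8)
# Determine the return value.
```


bin_str(8)
= bin_str(4) + "0"
= bin_str(2) + "0" + "0"
= bin_str(1) + "0" + "0" + "0"
= "1" + "0" + "0" + "0"
= "1000"


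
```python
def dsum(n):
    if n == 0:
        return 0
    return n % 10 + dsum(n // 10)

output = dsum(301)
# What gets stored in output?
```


dsum(301)
= 1 + dsum(30)
= 1 + 0 + dsum(3)
= 1 + 0 + 3 + dsum(0)
= 1 + 0 + 3 + 0
= 4


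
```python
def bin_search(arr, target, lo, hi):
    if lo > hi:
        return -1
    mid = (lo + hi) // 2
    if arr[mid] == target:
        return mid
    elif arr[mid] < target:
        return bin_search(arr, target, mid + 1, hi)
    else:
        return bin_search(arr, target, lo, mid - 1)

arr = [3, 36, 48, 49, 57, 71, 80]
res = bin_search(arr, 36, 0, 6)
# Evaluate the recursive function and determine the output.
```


bin_search(arr, 36, 0, 6)
lo=0, hi=6, mid=3, arr[mid]=49
49 > 36, search left half
lo=0, hi=2, mid=1, arr[mid]=36
arr[1] == 36, found at index 1
= 1


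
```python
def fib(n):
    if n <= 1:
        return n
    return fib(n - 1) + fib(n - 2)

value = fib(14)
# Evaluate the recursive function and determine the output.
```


fib(14)
= fib(13) + fib(12)
= (fib(12) + fib(11)) + fib(12)
Computing bottom-up: fib(0)=0, fib(1)=1, fib(2)=1, fib(3)=2, fib(4)=3, fib(5)=5, fib(6)=8, fib(7)=13, fib(8)=21, fib(9)=34, fib(10)=55, fib(11)=89, fib(12)=144, fib(13)=233, fib(14)=377
= 377


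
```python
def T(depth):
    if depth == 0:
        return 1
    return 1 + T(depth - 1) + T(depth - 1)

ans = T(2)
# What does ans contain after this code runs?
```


T(2)
= 1 + T(1) + T(1)
= 1 + 2 * T(1)
T(k) = 2^(k+1) - 1
T(0) = 1
T(1) = 3
T(2) = 7
T(2) = 2^3 - 1 = 7


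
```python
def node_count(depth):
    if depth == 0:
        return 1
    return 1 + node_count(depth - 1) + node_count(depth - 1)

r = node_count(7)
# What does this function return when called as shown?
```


node_count(7)
= 1 + node_count(6) + node_count(6)
= 1 + 2 * node_count(6)
node_count(k) = 2^(k+1) - 1
node_count(0) = 1
node_count(1) = 3
node_count(2) = 7
node_count(3) = 15
node_count(4) = 31
node_count(7) = 2^8 - 1 = 255


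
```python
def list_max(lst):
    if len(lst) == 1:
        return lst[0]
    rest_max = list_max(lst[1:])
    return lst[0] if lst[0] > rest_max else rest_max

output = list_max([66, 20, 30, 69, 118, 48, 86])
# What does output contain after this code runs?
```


list_max([66, 20, 30, 69, 118, 48, 86])
= compare 66 with list_max([20, 30, 69, 118, 48, 86])
= compare 20 with list_max([30, 69, 118, 48, 86])
= compare 30 with list_max([69, 118, 48, 86])
= compare 69 with list_max([118, 48, 86])
= compare 118 with list_max([48, 86])
= compare 48 with list_max([86])
Base: list_max([86]) = 86
compare 48 with 86: max = 86
compare 118 with 86: max = 118
compare 69 with 118: max = 118
compare 30 with 118: max = 118
compare 20 with 118: max = 118
compare 66 with 118: max = 118
= 118


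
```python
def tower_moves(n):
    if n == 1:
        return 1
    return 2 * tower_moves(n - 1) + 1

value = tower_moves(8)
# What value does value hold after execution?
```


tower_moves(8)
= 2 * tower_moves(7) + 1
= 2 * (2 * tower_moves(6) + 1) + 1
= 2 * (2 * (2 * tower_moves(5) + 1) + 1) + 1
= 2 * (2 * (2 * (2 * tower_moves(4) + 1) + 1) + 1) + 1
= 2 * (2 * (2 * (2 * (2 * tower_moves(3) + 1) + 1) + 1) + 1) + 1
= 2 * (2 * (2 * (2 * (2 * (2 * tower_moves(2) + 1) + 1) + 1) + 1) + 1) + 1
= 2 * (2 * (2 * (2 * (2 * (2 * (2 * tower_moves(1) + 1) + 1) + 1) + 1) + 1) + 1) + 1
Now compute bottom-up:
tower_moves(1) = 1
tower_moves(2) = 2 * 1 + 1 = 3
tower_moves(3) = 2 * 3 + 1 = 7
tower_moves(4) = 2 * 7 + 1 = 15
tower_moves(5) = 2 * 15 + 1 = 31
tower_moves(6) = 2 * 31 + 1 = 63
tower_moves(7) = 2 * 63 + 1 = 127
tower_moves(8) = 2 * 127 + 1 = 255
= 255


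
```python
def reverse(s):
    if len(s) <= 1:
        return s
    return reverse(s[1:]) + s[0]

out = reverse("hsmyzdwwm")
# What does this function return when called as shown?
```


reverse("hsmyzdwwm")
= reverse("smyzdwwm") + "h"
= reverse("myzdwwm") + "s" + "h"
= reverse("yzdwwm") + "m" + "s" + "h"
= reverse("zdwwm") + "y" + "m" + "s" + "h"
= reverse("dwwm") + "z" + "y" + "m" + "s" + "h"
= reverse("wwm") + "d" + "z" + "y" + "m" + "s" + "h"
= reverse("wm") + "w" + "d" + "z" + "y" + "m" + "s" + "h"
= reverse("m") + "w" + "w" + "d" + "z" + "y" + "m" + "s" + "h"
= "m" + "w" + "w" + "d" + "z" + "y" + "m" + "s" + "h"
= "mwwdzymsh"


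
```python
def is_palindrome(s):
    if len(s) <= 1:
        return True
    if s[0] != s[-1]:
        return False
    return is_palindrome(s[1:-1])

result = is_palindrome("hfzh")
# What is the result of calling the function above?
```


is_palindrome("hfzh")
"hfzh": s[0]='h' == s[-1]='h' -> is_palindrome("fz")
"fz": s[0]='f' != s[-1]='z' -> False
= False


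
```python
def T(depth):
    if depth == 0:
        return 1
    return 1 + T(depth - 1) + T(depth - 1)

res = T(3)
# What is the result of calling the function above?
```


T(3)
= 1 + T(2) + T(2)
= 1 + 2 * T(2)
T(k) = 2^(k+1) - 1
T(0) = 1
T(1) = 3
T(2) = 7
T(3) = 15
T(3) = 2^4 - 1 = 15


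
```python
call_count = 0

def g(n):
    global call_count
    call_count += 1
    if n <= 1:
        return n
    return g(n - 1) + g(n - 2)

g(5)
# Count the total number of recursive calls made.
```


g(5) calls g(4) and g(3); each non-base call branches into two more.
Let C(k) = total number of calls made by g(k), including the call to g(k) itself.
Base cases: C(0) = 1, C(1) = 1
Recurrence: C(k) = 1 + C(k-1) + C(k-2)
  C(2) = 1 + C(1) + C(0) = 1 + 1 + 1 = 3
  C(3) = 1 + C(2) + C(1) = 1 + 3 + 1 = 5
  C(4) = 1 + C(3) + C(2) = 1 + 5 + 3 = 9
  C(5) = 1 + C(4) + C(3) = 1 + 9 + 5 = 15
Total calls = C(5) = 15


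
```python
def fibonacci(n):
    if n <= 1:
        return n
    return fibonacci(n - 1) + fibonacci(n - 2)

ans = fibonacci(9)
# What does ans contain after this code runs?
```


fibonacci(9)
= fibonacci(8) + fibonacci(7)
= (fibonacci(7) + fibonacci(6)) + fibonacci(7)
Computing bottom-up: fibonacci(0)=0, fibonacci(1)=1, fibonacci(2)=1, fibonacci(3)=2, fibonacci(4)=3, fibonacci(5)=5, fibonacci(6)=8, fibonacci(7)=13, fibonacci(8)=21, fibonacci(9)=34
= 34


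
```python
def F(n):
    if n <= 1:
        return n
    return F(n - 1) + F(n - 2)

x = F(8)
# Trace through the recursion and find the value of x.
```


F(8)
= F(7) + F(6)
= (F(6) + F(5)) + F(6)
Computing bottom-up: F(0)=0, F(1)=1, F(2)=1, F(3)=2, F(4)=3, F(5)=5, F(6)=8, F(7)=13, F(8)=21
= 21


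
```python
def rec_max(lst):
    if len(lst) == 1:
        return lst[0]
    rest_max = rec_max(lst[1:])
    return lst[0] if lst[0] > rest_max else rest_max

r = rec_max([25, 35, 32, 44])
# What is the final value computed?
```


rec_max([25, 35, 32, 44])
= compare 25 with rec_max([35, 32, 44])
= compare 35 with rec_max([32, 44])
= compare 32 with rec_max([44])
Base: rec_max([44]) = 44
compare 32 with 44: max = 44
compare 35 with 44: max = 44
compare 25 with 44: max = 44
= 44


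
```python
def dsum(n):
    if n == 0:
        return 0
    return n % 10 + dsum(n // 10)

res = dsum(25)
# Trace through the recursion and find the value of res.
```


dsum(25)
= 5 + dsum(2)
= 5 + 2 + dsum(0)
= 5 + 2 + 0
= 7


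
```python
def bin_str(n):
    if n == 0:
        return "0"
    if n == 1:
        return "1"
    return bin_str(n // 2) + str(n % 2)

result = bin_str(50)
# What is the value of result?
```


bin_str(50)
= bin_str(25) + "0"
= bin_str(12) + "1" + "0"
= bin_str(6) + "0" + "1" + "0"
= bin_str(3) + "0" + "0" + "1" + "0"
= bin_str(1) + "1" + "0" + "0" + "1" + "0"
= "1" + "1" + "0" + "0" + "1" + "0"
= "110010"


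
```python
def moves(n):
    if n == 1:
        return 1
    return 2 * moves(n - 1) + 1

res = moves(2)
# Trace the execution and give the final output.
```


moves(2)
= 2 * moves(1) + 1
Now compute bottom-up:
moves(1) = 1
moves(2) = 2 * 1 + 1 = 3
= 3


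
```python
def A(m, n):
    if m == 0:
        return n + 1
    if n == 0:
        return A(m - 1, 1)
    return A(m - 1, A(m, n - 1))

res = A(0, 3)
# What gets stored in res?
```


A(0, 3)
m == 0: return 3 + 1 = 4
= 4


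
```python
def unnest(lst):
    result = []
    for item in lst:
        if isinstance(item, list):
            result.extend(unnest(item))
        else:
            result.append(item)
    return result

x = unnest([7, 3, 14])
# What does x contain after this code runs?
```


unnest([7, 3, 14])
Processing each element:
  7 is not a list -> append 7
  3 is not a list -> append 3
  14 is not a list -> append 14
= [7, 3, 14]


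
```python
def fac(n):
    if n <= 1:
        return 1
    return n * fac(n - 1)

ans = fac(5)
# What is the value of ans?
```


fac(5)
= 5 * fac(4)
= 5 * 4 * fac(3)
= 5 * 4 * 3 * fac(2)
= 5 * 4 * 3 * 2 * fac(1)
= 5 * 4 * 3 * 2 * 1
= 120


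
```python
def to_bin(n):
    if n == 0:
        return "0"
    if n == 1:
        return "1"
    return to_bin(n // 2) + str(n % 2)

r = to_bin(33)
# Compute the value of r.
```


to_bin(33)
= to_bin(16) + "1"
= to_bin(8) + "0" + "1"
= to_bin(4) + "0" + "0" + "1"
= to_bin(2) + "0" + "0" + "0" + "1"
= to_bin(1) + "0" + "0" + "0" + "0" + "1"
= "1" + "0" + "0" + "0" + "0" + "1"
= "100001"


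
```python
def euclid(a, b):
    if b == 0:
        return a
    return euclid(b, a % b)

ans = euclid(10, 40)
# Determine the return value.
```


euclid(10, 40)
= euclid(40, 10 % 40) = euclid(40, 10)
= euclid(10, 40 % 10) = euclid(10, 0)
b == 0, return a = 10


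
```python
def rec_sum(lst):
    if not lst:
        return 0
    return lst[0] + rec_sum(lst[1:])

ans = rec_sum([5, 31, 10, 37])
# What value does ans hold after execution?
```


rec_sum([5, 31, 10, 37])
= 5 + rec_sum([31, 10, 37])
= 5 + 31 + rec_sum([10, 37])
= 5 + 31 + 10 + rec_sum([37])
= 5 + 31 + 10 + 37 + rec_sum([])
= 5 + 31 + 10 + 37 + 0
= 83


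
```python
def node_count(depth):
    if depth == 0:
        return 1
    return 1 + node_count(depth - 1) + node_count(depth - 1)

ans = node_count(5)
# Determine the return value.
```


node_count(5)
= 1 + node_count(4) + node_count(4)
= 1 + 2 * node_count(4)
node_count(k) = 2^(k+1) - 1
node_count(0) = 1
node_count(1) = 3
node_count(2) = 7
node_count(3) = 15
node_count(4) = 31
node_count(5) = 2^6 - 1 = 63


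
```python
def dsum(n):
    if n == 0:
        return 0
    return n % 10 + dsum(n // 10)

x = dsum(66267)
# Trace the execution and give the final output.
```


dsum(66267)
= 7 + dsum(6626)
= 7 + 6 + dsum(662)
= 7 + 6 + 2 + dsum(66)
= 7 + 6 + 2 + 6 + dsum(6)
= 7 + 6 + 2 + 6 + 6 + dsum(0)
= 7 + 6 + 2 + 6 + 6 + 0
= 27


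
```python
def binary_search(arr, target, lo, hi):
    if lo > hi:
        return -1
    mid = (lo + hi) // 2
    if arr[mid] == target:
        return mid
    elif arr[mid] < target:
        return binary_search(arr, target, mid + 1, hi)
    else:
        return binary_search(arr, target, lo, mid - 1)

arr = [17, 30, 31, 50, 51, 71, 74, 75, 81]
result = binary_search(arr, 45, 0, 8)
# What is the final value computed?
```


binary_search(arr, 45, 0, 8)
lo=0, hi=8, mid=4, arr[mid]=51
51 > 45, search left half
lo=0, hi=3, mid=1, arr[mid]=30
30 < 45, search right half
lo=2, hi=3, mid=2, arr[mid]=31
31 < 45, search right half
lo=3, hi=3, mid=3, arr[mid]=50
50 > 45, search left half
lo > hi, target not found, return -1
= -1


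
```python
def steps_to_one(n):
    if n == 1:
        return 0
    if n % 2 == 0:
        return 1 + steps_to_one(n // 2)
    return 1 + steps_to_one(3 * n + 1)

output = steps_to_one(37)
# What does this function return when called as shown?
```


steps_to_one(37)
37 is odd -> 3*37+1 = 112 -> steps_to_one(112)
112 is even -> steps_to_one(56)
56 is even -> steps_to_one(28)
28 is even -> steps_to_one(14)
14 is even -> steps_to_one(7)
7 is odd -> 3*7+1 = 22 -> steps_to_one(22)
22 is even -> steps_to_one(11)
11 is odd -> 3*11+1 = 34 -> steps_to_one(34)
34 is even -> steps_to_one(17)
17 is odd -> 3*17+1 = 52 -> steps_to_one(52)
52 is even -> steps_to_one(26)
26 is even -> steps_to_one(13)
13 is odd -> 3*13+1 = 40 -> steps_to_one(40)
40 is even -> steps_to_one(20)
20 is even -> steps_to_one(10)
10 is even -> steps_to_one(5)
5 is odd -> 3*5+1 = 16 -> steps_to_one(16)
16 is even -> steps_to_one(8)
8 is even -> steps_to_one(4)
4 is even -> steps_to_one(2)
2 is even -> steps_to_one(1)
Reached 1 after 21 steps
= 21


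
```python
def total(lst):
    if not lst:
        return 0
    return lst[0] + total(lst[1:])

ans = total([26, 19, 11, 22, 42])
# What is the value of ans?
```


total([26, 19, 11, 22, 42])
= 26 + total([19, 11, 22, 42])
= 26 + 19 + total([11, 22, 42])
= 26 + 19 + 11 + total([22, 42])
= 26 + 19 + 11 + 22 + total([42])
= 26 + 19 + 11 + 22 + 42 + total([])
= 26 + 19 + 11 + 22 + 42 + 0
= 120
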